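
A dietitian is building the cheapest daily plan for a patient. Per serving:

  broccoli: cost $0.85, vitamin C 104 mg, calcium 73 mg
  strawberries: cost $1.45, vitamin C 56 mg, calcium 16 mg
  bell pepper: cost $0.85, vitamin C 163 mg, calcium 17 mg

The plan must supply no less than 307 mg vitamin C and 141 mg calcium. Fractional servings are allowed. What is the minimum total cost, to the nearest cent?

$2.14

Check every corner: each single food scaled to meet both minima, and each pair solved so both constraints bind.
broccoli only: max(307/104, 141/73) = 2.952 servings → $2.51.
strawberries only: max(307/56, 141/16) = 8.812 servings → $12.78.
bell pepper only: max(307/163, 141/17) = 8.294 servings → $7.05.
broccoli + strawberries with both tight: 1.231 servings and 3.196 servings → $5.68.
broccoli + bell pepper with both tight: 1.753 servings and 0.7647 servings → $2.14.
strawberries + bell pepper with both targets exact would need a negative amount; discard.
Cheapest feasible corner: $2.14.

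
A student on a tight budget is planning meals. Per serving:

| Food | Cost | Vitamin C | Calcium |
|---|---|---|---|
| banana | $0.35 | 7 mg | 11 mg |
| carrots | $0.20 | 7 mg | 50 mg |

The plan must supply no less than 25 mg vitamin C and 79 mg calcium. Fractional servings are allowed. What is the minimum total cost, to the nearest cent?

Compare the cost at each extreme point of the feasible region.
banana only: max(25/7, 79/11) = 7.182 servings → $2.51.
carrots only: max(25/7, 79/50) = 3.571 servings → $0.71.
banana + carrots with both tight: 2.553 servings and 1.018 servings → $1.10.
The minimum over all feasible corners is $0.71.

$0.71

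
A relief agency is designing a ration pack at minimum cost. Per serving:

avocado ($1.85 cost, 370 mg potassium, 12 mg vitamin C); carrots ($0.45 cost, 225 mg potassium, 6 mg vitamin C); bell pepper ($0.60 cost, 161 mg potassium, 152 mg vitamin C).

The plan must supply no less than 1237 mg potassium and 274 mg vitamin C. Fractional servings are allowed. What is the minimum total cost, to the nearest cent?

With two linear requirements the optimum uses one or two foods; enumerate the corners.
avocado only: max(1237/370, 274/12) = 22.83 servings → $42.24.
carrots only: max(1237/225, 274/6) = 45.67 servings → $20.55.
bell pepper only: max(1237/161, 274/152) = 7.683 servings → $4.61.
avocado + carrots with both targets exact would need a negative amount; discard.
avocado + bell pepper with both tight: 2.65 servings and 1.593 servings → $5.86.
carrots + bell pepper with both tight: 4.33 servings and 1.632 servings → $2.93.
Cheapest feasible corner: $2.93.

$2.93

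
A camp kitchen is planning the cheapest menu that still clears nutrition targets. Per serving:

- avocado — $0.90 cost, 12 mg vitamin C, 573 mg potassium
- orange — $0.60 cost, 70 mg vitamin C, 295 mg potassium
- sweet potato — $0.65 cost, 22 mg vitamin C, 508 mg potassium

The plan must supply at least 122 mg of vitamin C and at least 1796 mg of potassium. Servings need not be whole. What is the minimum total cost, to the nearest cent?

$2.47

An LP optimum is at a vertex; with two nutrient constraints at most two foods are used. Check each candidate.
avocado only: max(122/12, 1796/573) = 10.17 servings → $9.15.
orange only: max(122/70, 1796/295) = 6.088 servings → $3.65.
sweet potato only: max(122/22, 1796/508) = 5.545 servings → $3.60.
avocado + orange with both tight: 2.454 servings and 1.322 servings → $3.00.
avocado + sweet potato: intersection lies outside the first quadrant.
orange + sweet potato with both tight: 0.7728 servings and 3.087 servings → $2.47.
So the least-cost plan costs $2.47.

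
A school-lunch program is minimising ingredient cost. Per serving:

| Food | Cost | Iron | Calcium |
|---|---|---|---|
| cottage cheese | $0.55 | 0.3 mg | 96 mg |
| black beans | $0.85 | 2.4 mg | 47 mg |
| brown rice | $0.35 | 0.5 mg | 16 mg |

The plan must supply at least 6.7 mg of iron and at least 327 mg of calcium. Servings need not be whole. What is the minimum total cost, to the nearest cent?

$3.34

An LP optimum is at a vertex; with two nutrient constraints at most two foods are used. Check each candidate.
cottage cheese only: max(6.7/0.3, 327/96) = 22.33 servings → $12.28.
black beans only: max(6.7/2.4, 327/47) = 6.957 servings → $5.91.
brown rice only: max(6.7/0.5, 327/16) = 20.44 servings → $7.15.
cottage cheese + black beans with both tight: 2.172 servings and 2.52 servings → $3.34.
cottage cheese + brown rice with both tight: 1.303 servings and 12.62 servings → $5.13.
black beans + brown rice: intersection lies outside the first quadrant.
So the least-cost plan costs $3.34.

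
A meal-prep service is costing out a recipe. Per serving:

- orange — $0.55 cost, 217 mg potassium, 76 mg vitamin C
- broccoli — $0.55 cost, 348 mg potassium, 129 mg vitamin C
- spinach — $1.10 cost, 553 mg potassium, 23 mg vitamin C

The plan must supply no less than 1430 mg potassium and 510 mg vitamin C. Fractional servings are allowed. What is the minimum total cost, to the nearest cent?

Minimising a linear cost over {potassium ≥ 1430, vitamin C ≥ 510, servings ≥ 0} — the optimum is at a vertex, using one or two foods.
orange only: max(1430/217, 510/76) = 6.711 servings → $3.69.
broccoli only: max(1430/348, 510/129) = 4.109 servings → $2.26.
spinach only: max(1430/553, 510/23) = 22.17 servings → $24.39.
orange + broccoli with both tight: 4.524 servings and 1.288 servings → $3.20.
orange + spinach: intersection lies outside the first quadrant.
broccoli + spinach with both tight: 3.934 servings and 0.1104 servings → $2.29.
Cheapest feasible corner: $2.26.

$2.26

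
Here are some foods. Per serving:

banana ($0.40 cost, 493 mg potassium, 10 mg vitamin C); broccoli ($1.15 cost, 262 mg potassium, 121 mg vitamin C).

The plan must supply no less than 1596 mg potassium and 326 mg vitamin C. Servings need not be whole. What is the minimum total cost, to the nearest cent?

$3.67

Compare the cost at each extreme point of the feasible region.
banana only: max(1596/493, 326/10) = 32.6 servings → $13.04.
broccoli only: max(1596/262, 326/121) = 6.092 servings → $7.01.
banana + broccoli with both tight: 1.888 servings and 2.538 servings → $3.67.
So the least-cost plan costs $3.67.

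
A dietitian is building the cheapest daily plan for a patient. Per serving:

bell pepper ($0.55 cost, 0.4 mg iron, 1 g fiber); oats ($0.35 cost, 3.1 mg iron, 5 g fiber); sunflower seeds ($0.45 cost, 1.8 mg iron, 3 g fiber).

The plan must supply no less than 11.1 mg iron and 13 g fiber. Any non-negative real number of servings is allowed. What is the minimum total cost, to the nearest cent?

A basic optimal solution has at most two foods positive. Try each food alone and each pair with both targets met exactly.
bell pepper only: max(11.1/0.4, 13/1) = 27.75 servings → $15.26.
oats only: max(11.1/3.1, 13/5) = 3.581 servings → $1.25.
sunflower seeds only: max(11.1/1.8, 13/3) = 6.167 servings → $2.77.
bell pepper + oats: intersection lies outside the first quadrant.
bell pepper + sunflower seeds: intersection lies outside the first quadrant.
oats + sunflower seeds: the both-tight solution has a negative serving — not a feasible corner.
Cheapest feasible corner: $1.25.

$1.25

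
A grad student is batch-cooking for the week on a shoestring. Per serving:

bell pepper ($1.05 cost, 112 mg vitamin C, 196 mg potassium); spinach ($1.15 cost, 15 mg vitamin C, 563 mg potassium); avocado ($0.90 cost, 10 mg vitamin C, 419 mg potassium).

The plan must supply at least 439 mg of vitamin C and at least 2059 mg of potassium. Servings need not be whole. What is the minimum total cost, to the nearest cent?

$6.54

bell pepper only: max(439/112, 2059/196) = 10.51 servings → $11.03.
spinach only: max(439/15, 2059/563) = 29.27 servings → $33.66.
avocado only: max(439/10, 2059/419) = 43.9 servings → $39.51.
bell pepper + spinach with both tight: 3.598 servings and 2.405 servings → $6.54.
bell pepper + avocado with both tight: 3.633 servings and 3.215 servings → $6.71.
spinach + avocado: intersection lies outside the first quadrant.
The minimum over all feasible corners is $6.54.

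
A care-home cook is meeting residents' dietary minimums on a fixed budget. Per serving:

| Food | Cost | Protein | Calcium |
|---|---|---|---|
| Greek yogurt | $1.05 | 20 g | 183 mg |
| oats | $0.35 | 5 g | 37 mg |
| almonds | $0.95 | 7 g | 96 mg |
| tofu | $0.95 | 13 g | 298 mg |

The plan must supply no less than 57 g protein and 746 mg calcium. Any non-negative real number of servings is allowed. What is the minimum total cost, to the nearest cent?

Check every corner: each single food scaled to meet both minima, and each pair solved so both constraints bind.
Greek yogurt only: max(57/20, 746/183) = 4.077 servings → $4.28.
oats only: max(57/5, 746/37) = 20.16 servings → $7.06.
almonds only: max(57/7, 746/96) = 8.143 servings → $7.74.
tofu only: max(57/13, 746/298) = 4.385 servings → $4.17.
Greek yogurt + oats: the both-tight solution has a negative serving — not a feasible corner.
Greek yogurt + almonds with both tight: 0.3912 servings and 7.025 servings → $7.08.
Greek yogurt + tofu with both tight: 2.035 servings and 1.254 servings → $3.33.
oats + almonds with both tight: 1.131 servings and 7.335 servings → $7.36.
oats + tofu with both tight: 7.223 servings and 1.607 servings → $4.05.
almonds + tofu with both targets exact would need a negative amount; discard.
The minimum over all feasible corners is $3.33.

$3.33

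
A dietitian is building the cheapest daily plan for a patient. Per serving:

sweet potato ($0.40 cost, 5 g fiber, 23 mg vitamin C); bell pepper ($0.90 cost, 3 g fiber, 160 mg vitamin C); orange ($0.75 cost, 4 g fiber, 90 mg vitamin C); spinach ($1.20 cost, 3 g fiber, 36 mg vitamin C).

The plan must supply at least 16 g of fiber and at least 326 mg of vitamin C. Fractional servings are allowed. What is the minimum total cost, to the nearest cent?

A basic optimal solution has at most two foods positive. Try each food alone and each pair with both targets met exactly.
sweet potato only: max(16/5, 326/23) = 14.17 servings → $5.67.
bell pepper only: max(16/3, 326/160) = 5.333 servings → $4.80.
orange only: max(16/4, 326/90) = 4 servings → $3.00.
spinach only: max(16/3, 326/36) = 9.056 servings → $10.87.
sweet potato + bell pepper with both tight: 2.164 servings and 1.726 servings → $2.42.
sweet potato + orange with both tight: 0.3799 servings and 3.525 servings → $2.80.
sweet potato + spinach: the both-tight solution has a negative serving — not a feasible corner.
bell pepper + orange with both targets exact would need a negative amount; discard.
bell pepper + spinach with both tight: 1.081 servings and 4.253 servings → $6.08.
orange + spinach with both tight: 3.19 servings and 1.079 servings → $3.69.
The minimum over all feasible corners is $2.42.

$2.42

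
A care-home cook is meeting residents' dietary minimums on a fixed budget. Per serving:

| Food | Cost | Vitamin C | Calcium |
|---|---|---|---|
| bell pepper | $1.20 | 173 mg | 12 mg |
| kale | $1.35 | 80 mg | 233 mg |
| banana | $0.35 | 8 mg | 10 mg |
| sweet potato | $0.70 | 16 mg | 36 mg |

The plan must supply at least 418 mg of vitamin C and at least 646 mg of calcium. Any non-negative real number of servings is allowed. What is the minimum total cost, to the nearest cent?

At the optimum either one food covers both requirements or two foods hit both targets exactly; no other combination can be cheaper.
bell pepper only: max(418/173, 646/12) = 53.83 servings → $64.60.
kale only: max(418/80, 646/233) = 5.225 servings → $7.05.
banana only: max(418/8, 646/10) = 64.6 servings → $22.61.
sweet potato only: max(418/16, 646/36) = 26.12 servings → $18.29.
bell pepper + kale with both tight: 1.162 servings and 2.713 servings → $5.06.
bell pepper + banana with both targets exact would need a negative amount; discard.
bell pepper + sweet potato with both tight: 0.7806 servings and 17.68 servings → $13.32.
kale + banana with both tight: 0.9286 servings and 42.96 servings → $16.29.
kale + sweet potato: the both-tight solution has a negative serving — not a feasible corner.
banana + sweet potato with both tight: 36.81 servings and 7.719 servings → $18.29.
Cheapest feasible corner: $5.06.

$5.06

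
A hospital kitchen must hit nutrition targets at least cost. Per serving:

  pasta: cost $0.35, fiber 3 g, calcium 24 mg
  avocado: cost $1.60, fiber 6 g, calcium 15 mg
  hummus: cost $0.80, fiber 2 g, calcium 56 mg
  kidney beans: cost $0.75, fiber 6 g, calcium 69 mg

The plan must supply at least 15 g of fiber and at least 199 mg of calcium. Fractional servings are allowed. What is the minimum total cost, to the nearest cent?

An LP optimum is at a vertex; with two nutrient constraints at most two foods are used. Check each candidate.
pasta only: max(15/3, 199/24) = 8.292 servings → $2.90.
avocado only: max(15/6, 199/15) = 13.27 servings → $21.23.
hummus only: max(15/2, 199/56) = 7.5 servings → $6.00.
kidney beans only: max(15/6, 199/69) = 2.884 servings → $2.16.
pasta + avocado with both targets exact would need a negative amount; discard.
pasta + hummus with both tight: 3.683 servings and 1.975 servings → $2.87.
pasta + kidney beans with both targets exact would need a negative amount; discard.
avocado + hummus with both tight: 1.444 servings and 3.167 servings → $4.84.
avocado + kidney beans: the both-tight solution has a negative serving — not a feasible corner.
hummus + kidney beans with both tight: 0.803 servings and 2.232 servings → $2.32.
So the least-cost plan costs $2.16.

$2.16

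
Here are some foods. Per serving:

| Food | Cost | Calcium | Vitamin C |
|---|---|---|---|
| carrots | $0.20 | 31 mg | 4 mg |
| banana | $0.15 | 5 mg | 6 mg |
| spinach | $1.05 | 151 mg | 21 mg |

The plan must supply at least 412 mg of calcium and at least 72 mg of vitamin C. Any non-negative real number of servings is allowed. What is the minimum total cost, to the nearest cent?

For a min-cost LP with two ≥-constraints, a basic feasible solution has at most two positive variables.
carrots only: max(412/31, 72/4) = 18 servings → $3.60.
banana only: max(412/5, 72/6) = 82.4 servings → $12.36.
spinach only: max(412/151, 72/21) = 3.429 servings → $3.60.
carrots + banana with both tight: 12.72 servings and 3.518 servings → $3.07.
carrots + spinach with both targets exact would need a negative amount; discard.
banana + spinach with both tight: 2.772 servings and 2.637 servings → $3.18.
So the least-cost plan costs $3.07.

$3.07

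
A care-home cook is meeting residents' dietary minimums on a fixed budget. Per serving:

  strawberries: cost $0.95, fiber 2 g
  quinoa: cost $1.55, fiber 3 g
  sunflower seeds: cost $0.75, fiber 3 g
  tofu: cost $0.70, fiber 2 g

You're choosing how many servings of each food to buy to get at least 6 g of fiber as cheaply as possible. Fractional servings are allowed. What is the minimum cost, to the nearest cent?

Cost per g of fiber: sunflower seeds $0.2500, tofu $0.3500, strawberries $0.4750, quinoa $0.5167.
With no serving limits, use only sunflower seeds: 6 g / 3 g = 2 servings × $0.75 = $1.50.

$1.50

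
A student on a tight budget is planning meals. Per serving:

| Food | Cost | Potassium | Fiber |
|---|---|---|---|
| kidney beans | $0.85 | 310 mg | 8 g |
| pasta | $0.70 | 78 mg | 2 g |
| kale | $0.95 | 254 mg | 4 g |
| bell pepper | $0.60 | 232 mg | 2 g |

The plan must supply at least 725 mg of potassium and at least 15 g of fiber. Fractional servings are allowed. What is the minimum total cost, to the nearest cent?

An LP optimum is at a vertex; with two nutrient constraints at most two foods are used. Check each candidate.
kidney beans only: max(725/310, 15/8) = 2.339 servings → $1.99.
pasta only: max(725/78, 15/2) = 9.295 servings → $6.51.
kale only: max(725/254, 15/4) = 3.75 servings → $3.56.
bell pepper only: max(725/232, 15/2) = 7.5 servings → $4.50.
kidney beans + pasta: the both-tight solution has a negative serving — not a feasible corner.
kidney beans + kale with both tight: 1.149 servings and 1.452 servings → $2.36.
kidney beans + bell pepper with both tight: 1.642 servings and 0.9304 servings → $1.95.
pasta + kale with both tight: 4.643 servings and 1.429 servings → $4.61.
pasta + bell pepper with both tight: 6.591 servings and 0.9091 servings → $5.16.
kale + bell pepper with both targets exact would need a negative amount; discard.
So the least-cost plan costs $1.95.

$1.95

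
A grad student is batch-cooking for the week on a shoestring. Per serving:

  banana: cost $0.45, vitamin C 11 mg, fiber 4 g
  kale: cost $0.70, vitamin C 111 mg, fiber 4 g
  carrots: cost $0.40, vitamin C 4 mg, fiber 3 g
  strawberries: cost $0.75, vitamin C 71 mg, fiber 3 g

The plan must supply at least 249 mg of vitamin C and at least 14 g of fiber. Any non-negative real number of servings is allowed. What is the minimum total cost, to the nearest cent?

For a min-cost LP with two ≥-constraints, a basic feasible solution has at most two positive variables.
banana only: max(249/11, 14/4) = 22.64 servings → $10.19.
kale only: max(249/111, 14/4) = 3.5 servings → $2.45.
carrots only: max(249/4, 14/3) = 62.25 servings → $24.90.
strawberries only: max(249/71, 14/3) = 4.667 servings → $3.50.
banana + kale with both tight: 1.395 servings and 2.105 servings → $2.10.
banana + carrots: the both-tight solution has a negative serving — not a feasible corner.
banana + strawberries with both tight: 0.9841 servings and 3.355 servings → $2.96.
kale + carrots with both tight: 2.18 servings and 1.76 servings → $2.23.
kale + strawberries: intersection lies outside the first quadrant.
carrots + strawberries with both tight: 1.229 servings and 3.438 servings → $3.07.
The minimum over all feasible corners is $2.10.

$2.10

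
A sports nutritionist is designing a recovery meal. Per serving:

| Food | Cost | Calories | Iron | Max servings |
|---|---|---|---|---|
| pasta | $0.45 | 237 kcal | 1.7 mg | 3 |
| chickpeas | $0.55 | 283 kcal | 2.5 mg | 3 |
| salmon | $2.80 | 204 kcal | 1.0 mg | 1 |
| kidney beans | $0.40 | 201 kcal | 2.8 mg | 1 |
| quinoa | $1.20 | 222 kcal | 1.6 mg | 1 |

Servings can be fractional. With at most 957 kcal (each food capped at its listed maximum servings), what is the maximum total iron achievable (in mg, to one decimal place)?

Iron per kcal: kidney beans 0.01393, chickpeas 0.008834, quinoa 0.007207, pasta 0.007173, salmon 0.004902.
Take 1 serving of kidney beans: uses 201 kcal, +2.8 mg iron (running total 2.8 mg).
Take 2.671 servings of chickpeas: uses 756 kcal, +6.7 mg iron (running total 9.5 mg).
Greedy by best ratio exhausts the calories allowance optimally: 9.5 mg.

9.5 mg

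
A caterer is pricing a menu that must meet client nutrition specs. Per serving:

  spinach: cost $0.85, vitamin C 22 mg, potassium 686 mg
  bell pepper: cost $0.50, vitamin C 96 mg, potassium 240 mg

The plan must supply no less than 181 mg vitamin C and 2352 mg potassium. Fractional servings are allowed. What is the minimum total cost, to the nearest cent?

Check every corner: each single food scaled to meet both minima, and each pair solved so both constraints bind.
spinach only: max(181/22, 2352/686) = 8.227 servings → $6.99.
bell pepper only: max(181/96, 2352/240) = 9.8 servings → $4.90.
spinach + bell pepper with both tight: 3.01 servings and 1.196 servings → $3.16.
Cheapest feasible corner: $3.16.

$3.16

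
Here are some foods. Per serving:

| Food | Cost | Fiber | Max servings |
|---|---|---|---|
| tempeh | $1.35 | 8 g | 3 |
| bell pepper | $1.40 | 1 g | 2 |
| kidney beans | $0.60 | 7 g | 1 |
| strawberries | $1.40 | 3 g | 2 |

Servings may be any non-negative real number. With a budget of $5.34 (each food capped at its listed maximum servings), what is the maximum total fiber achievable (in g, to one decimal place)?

Fiber per dollar: kidney beans 11.67, tempeh 5.926, strawberries 2.143, bell pepper 0.7143.
Take 1 serving of kidney beans: spends $0.60, +7.0 g fiber (running total 7.0 g).
Take 3 servings of tempeh: spends $4.05, +24.0 g fiber (running total 31.0 g).
Take 0.4929 servings of strawberries: spends $0.69, +1.5 g fiber (running total 32.5 g).
Greedy by best ratio exhausts the cost allowance optimally: 32.5 g.

32.5 g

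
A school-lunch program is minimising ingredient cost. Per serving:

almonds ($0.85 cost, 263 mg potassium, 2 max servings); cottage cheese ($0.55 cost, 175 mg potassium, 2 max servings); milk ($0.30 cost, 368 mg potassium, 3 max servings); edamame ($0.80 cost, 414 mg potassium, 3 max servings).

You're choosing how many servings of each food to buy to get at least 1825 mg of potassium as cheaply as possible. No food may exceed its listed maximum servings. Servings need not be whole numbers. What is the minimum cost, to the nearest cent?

Cost per mg of potassium: milk $0.0008, edamame $0.0019, cottage cheese $0.0031, almonds $0.0032.
Take 3 servings of milk: +1104.0 mg potassium for $0.90 (total $0.90, still need 721.0 mg).
Take 1.742 servings of edamame: +721.0 mg potassium for $1.39 (total $2.29, still need 0.0 mg).
Filling from the cheapest source first is optimal under one linear minimum: $2.29.

$2.29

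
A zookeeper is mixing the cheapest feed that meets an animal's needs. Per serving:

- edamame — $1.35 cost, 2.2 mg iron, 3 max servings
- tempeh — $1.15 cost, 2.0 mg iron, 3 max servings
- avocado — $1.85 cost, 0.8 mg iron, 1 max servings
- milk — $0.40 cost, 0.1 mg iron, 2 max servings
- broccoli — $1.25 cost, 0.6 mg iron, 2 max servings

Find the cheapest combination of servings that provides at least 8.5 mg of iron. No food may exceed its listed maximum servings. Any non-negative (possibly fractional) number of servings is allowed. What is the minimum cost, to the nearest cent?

$4.98

Cost per mg of iron: tempeh $0.5750, edamame $0.6136, broccoli $2.0833, avocado $2.3125, milk $4.0000.
Take 3 servings of tempeh: +6.0 mg iron for $3.45 (total $3.45, still need 2.5 mg).
Take 1.136 servings of edamame: +2.5 mg iron for $1.53 (total $4.98, still need 0.0 mg).
Filling from the cheapest source first is optimal under one linear minimum: $4.98.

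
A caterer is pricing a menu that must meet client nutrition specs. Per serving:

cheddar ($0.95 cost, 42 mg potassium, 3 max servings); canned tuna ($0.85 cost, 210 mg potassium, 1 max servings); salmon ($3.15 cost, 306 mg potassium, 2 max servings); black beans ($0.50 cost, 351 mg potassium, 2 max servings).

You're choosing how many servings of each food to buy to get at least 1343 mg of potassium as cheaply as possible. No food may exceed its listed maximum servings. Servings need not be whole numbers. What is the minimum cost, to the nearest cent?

$6.29

Cost per mg of potassium: black beans $0.0014, canned tuna $0.0040, salmon $0.0103, cheddar $0.0226.
Take 2 servings of black beans: +702.0 mg potassium for $1.00 (total $1.00, still need 641.0 mg).
Take 1 serving of canned tuna: +210.0 mg potassium for $0.85 (total $1.85, still need 431.0 mg).
Take 1.408 servings of salmon: +431.0 mg potassium for $4.44 (total $6.29, still need 0.0 mg).
Greedy by cheapest-per-mg is optimal for a single linear constraint, so the minimum cost is $6.29.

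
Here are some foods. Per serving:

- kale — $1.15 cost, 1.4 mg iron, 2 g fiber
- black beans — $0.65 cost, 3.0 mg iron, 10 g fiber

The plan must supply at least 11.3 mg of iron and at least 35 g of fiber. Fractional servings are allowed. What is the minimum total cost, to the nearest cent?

Minimising a linear cost over {iron ≥ 11.3, fiber ≥ 35, servings ≥ 0} — the optimum is at a vertex, using one or two foods.
kale only: max(11.3/1.4, 35/2) = 17.5 servings → $20.12.
black beans only: max(11.3/3.0, 35/10) = 3.767 servings → $2.45.
kale + black beans with both tight: 1 serving and 3.3 servings → $3.29.
So the least-cost plan costs $2.45.

$2.45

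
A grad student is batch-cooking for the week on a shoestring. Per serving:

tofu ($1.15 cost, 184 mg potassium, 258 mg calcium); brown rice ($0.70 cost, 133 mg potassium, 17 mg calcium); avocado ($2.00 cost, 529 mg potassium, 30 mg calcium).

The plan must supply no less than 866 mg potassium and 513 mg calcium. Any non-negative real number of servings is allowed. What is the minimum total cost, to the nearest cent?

$4.13

Minimising a linear cost over {potassium ≥ 866, calcium ≥ 513, servings ≥ 0} — the optimum is at a vertex, using one or two foods.
tofu only: max(866/184, 513/258) = 4.707 servings → $5.41.
brown rice only: max(866/133, 513/17) = 30.18 servings → $21.12.
avocado only: max(866/529, 513/30) = 17.1 servings → $34.20.
tofu + brown rice with both tight: 1.716 servings and 4.138 servings → $4.87.
tofu + avocado with both tight: 1.874 servings and 0.9853 servings → $4.13.
brown rice + avocado: intersection lies outside the first quadrant.
So the least-cost plan costs $4.13.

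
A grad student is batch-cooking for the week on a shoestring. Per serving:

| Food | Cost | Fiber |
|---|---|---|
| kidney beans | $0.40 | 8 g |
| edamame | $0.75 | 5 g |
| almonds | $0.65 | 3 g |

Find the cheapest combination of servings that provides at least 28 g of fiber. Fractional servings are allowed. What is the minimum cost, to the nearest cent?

Cost per g of fiber: kidney beans $0.0500, edamame $0.1500, almonds $0.2167.
With no serving limits, use only kidney beans: 28 g / 8 g = 3.5 servings × $0.40 = $1.40.

$1.40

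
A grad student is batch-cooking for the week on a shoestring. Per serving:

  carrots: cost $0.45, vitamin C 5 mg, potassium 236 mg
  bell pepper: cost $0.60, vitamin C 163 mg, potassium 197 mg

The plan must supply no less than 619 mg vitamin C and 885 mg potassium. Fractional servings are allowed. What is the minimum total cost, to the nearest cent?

$2.54

An LP optimum is at a vertex; with two nutrient constraints at most two foods are used. Check each candidate.
carrots only: max(619/5, 885/236) = 123.8 servings → $55.71.
bell pepper only: max(619/163, 885/197) = 4.492 servings → $2.70.
carrots + bell pepper with both tight: 0.5953 servings and 3.779 servings → $2.54.
The minimum over all feasible corners is $2.54.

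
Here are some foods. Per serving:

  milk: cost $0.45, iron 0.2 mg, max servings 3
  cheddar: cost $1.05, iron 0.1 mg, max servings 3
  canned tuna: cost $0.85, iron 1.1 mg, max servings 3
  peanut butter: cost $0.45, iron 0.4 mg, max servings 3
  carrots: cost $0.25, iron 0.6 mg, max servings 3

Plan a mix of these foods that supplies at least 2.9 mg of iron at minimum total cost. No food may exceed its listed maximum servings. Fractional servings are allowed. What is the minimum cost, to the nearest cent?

$1.60

Cost per mg of iron: carrots $0.4167, canned tuna $0.7727, peanut butter $1.1250, milk $2.2500, cheddar $10.5000.
Take 3 servings of carrots: +1.8 mg iron for $0.75 (total $0.75, still need 1.1 mg).
Take 1 serving of canned tuna: +1.1 mg iron for $0.85 (total $1.60, still need 0.0 mg).
Greedy by cheapest-per-mg is optimal for a single linear constraint, so the minimum cost is $1.60.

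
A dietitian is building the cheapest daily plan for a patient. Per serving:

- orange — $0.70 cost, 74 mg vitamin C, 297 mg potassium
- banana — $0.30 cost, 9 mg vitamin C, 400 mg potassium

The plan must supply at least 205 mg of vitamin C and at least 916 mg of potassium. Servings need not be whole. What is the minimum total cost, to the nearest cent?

$1.99

An LP optimum is at a vertex; with two nutrient constraints at most two foods are used. Check each candidate.
orange only: max(205/74, 916/297) = 3.084 servings → $2.16.
banana only: max(205/9, 916/400) = 22.78 servings → $6.83.
orange + banana with both tight: 2.739 servings and 0.2562 servings → $1.99.
So the least-cost plan costs $1.99.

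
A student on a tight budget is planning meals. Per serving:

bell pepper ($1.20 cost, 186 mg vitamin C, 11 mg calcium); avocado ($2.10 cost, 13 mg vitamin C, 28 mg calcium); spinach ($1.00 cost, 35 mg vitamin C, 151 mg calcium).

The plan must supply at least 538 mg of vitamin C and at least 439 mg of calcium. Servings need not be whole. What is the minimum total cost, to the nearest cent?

$5.59

Check every corner: each single food scaled to meet both minima, and each pair solved so both constraints bind.
bell pepper only: max(538/186, 439/11) = 39.91 servings → $47.89.
avocado only: max(538/13, 439/28) = 41.38 servings → $86.91.
spinach only: max(538/35, 439/151) = 15.37 servings → $15.37.
bell pepper + avocado with both tight: 1.847 servings and 14.95 servings → $33.62.
bell pepper + spinach with both tight: 2.378 servings and 2.734 servings → $5.59.
avocado + spinach: intersection lies outside the first quadrant.
Cheapest feasible corner: $5.59.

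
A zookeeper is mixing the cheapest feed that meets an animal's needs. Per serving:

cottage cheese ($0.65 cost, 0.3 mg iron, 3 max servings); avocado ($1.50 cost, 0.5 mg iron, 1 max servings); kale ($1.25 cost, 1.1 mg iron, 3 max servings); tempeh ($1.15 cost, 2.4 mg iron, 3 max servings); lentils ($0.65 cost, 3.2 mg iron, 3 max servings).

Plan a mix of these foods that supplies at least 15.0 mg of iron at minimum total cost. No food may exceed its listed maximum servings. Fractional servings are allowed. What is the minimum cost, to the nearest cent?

Cost per mg of iron: lentils $0.2031, tempeh $0.4792, kale $1.1364, cottage cheese $2.1667, avocado $3.0000.
Take 3 servings of lentils: +9.6 mg iron for $1.95 (total $1.95, still need 5.4 mg).
Take 2.25 servings of tempeh: +5.4 mg iron for $2.59 (total $4.54, still need 0.0 mg).
Filling from the cheapest source first is optimal under one linear minimum: $4.54.

$4.54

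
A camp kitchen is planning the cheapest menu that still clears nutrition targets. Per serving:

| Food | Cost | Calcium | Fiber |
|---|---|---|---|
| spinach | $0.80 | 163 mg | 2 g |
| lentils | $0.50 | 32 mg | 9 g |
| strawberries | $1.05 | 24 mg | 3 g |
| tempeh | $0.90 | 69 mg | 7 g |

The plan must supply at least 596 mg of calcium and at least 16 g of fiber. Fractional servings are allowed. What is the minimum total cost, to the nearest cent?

A basic optimal solution has at most two foods positive. Try each food alone and each pair with both targets met exactly.
spinach only: max(596/163, 16/2) = 8 servings → $6.40.
lentils only: max(596/32, 16/9) = 18.62 servings → $9.31.
strawberries only: max(596/24, 16/3) = 24.83 servings → $26.07.
tempeh only: max(596/69, 16/7) = 8.638 servings → $7.77.
spinach + lentils with both tight: 3.458 servings and 1.009 servings → $3.27.
spinach + strawberries with both tight: 3.184 servings and 3.211 servings → $5.92.
spinach + tempeh with both tight: 3.059 servings and 1.412 servings → $3.72.
lentils + strawberries: intersection lies outside the first quadrant.
lentils + tempeh: the both-tight solution has a negative serving — not a feasible corner.
strawberries + tempeh: intersection lies outside the first quadrant.
Cheapest feasible corner: $3.27.

$3.27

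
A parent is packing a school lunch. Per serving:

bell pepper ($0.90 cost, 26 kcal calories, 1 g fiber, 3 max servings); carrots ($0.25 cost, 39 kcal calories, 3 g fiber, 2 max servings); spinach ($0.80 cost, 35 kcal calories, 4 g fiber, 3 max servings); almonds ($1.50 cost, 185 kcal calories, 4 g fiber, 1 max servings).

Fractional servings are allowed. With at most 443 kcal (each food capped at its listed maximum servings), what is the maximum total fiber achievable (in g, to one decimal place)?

24.9 g

Fiber per kcal: spinach 0.1143, carrots 0.07692, bell pepper 0.03846, almonds 0.02162.
Take 3 servings of spinach: uses 105 kcal, +12.0 g fiber (running total 12.0 g).
Take 2 servings of carrots: uses 78 kcal, +6.0 g fiber (running total 18.0 g).
Take 3 servings of bell pepper: uses 78 kcal, +3.0 g fiber (running total 21.0 g).
Take 0.9838 servings of almonds: uses 182 kcal, +3.9 g fiber (running total 24.9 g).
Filling greedily by fiber-per-kcal is optimal for one linear limit, giving 24.9 g.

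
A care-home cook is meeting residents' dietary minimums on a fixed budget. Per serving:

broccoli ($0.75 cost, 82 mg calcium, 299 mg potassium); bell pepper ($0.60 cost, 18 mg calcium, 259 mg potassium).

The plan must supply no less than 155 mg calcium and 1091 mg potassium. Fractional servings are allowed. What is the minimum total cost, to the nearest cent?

$2.60

Check every corner: each single food scaled to meet both minima, and each pair solved so both constraints bind.
broccoli only: max(155/82, 1091/299) = 3.649 servings → $2.74.
bell pepper only: max(155/18, 1091/259) = 8.611 servings → $5.17.
broccoli + bell pepper with both tight: 1.293 servings and 2.719 servings → $2.60.
Cheapest feasible corner: $2.60.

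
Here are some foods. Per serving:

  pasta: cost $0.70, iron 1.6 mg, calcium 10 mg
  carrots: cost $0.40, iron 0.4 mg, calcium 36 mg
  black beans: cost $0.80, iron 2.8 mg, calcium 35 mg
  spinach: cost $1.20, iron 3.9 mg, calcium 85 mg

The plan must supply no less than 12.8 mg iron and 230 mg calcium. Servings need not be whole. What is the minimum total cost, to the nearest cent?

$3.82

pasta only: max(12.8/1.6, 230/10) = 23 servings → $16.10.
carrots only: max(12.8/0.4, 230/36) = 32 servings → $12.80.
black beans only: max(12.8/2.8, 230/35) = 6.571 servings → $5.26.
spinach only: max(12.8/3.9, 230/85) = 3.282 servings → $3.94.
pasta + carrots with both tight: 6.881 servings and 4.478 servings → $6.61.
pasta + black beans: intersection lies outside the first quadrant.
pasta + spinach with both tight: 1.969 servings and 2.474 servings → $4.35.
carrots + black beans with both tight: 2.258 servings and 4.249 servings → $4.30.
carrots + spinach: the both-tight solution has a negative serving — not a feasible corner.
black beans + spinach with both tight: 1.882 servings and 1.931 servings → $3.82.
The minimum over all feasible corners is $3.82.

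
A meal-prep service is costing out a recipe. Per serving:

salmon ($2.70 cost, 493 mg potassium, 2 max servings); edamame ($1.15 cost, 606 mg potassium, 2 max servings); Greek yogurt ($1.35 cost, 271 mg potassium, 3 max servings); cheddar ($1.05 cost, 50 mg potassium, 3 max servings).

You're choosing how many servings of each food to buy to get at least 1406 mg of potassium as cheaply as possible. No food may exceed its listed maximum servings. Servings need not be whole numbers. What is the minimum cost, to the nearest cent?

$3.27

Cost per mg of potassium: edamame $0.0019, Greek yogurt $0.0050, salmon $0.0055, cheddar $0.0210.
Take 2 servings of edamame: +1212.0 mg potassium for $2.30 (total $2.30, still need 194.0 mg).
Take 0.7159 servings of Greek yogurt: +194.0 mg potassium for $0.97 (total $3.27, still need 0.0 mg).
Filling from the cheapest source first is optimal under one linear minimum: $3.27.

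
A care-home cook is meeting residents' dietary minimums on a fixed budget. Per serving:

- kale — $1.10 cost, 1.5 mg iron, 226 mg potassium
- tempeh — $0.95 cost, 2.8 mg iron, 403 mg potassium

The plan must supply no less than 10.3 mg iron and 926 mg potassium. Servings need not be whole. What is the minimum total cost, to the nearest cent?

Minimising a linear cost over {iron ≥ 10.3, potassium ≥ 926, servings ≥ 0} — the optimum is at a vertex, using one or two foods.
kale only: max(10.3/1.5, 926/226) = 6.867 servings → $7.55.
tempeh only: max(10.3/2.8, 926/403) = 3.679 servings → $3.49.
kale + tempeh: intersection lies outside the first quadrant.
Cheapest feasible corner: $3.49.

$3.49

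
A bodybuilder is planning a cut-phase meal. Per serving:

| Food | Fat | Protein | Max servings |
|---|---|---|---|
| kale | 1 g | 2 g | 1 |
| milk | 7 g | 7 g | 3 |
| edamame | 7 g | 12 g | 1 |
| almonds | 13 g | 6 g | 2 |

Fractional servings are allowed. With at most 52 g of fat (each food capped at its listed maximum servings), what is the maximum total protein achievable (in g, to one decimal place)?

45.6 g

Protein per g fat: kale 2, edamame 1.714, milk 1, almonds 0.4615.
Take 1 serving of kale: uses 1 g fat, +2.0 g protein (running total 2.0 g).
Take 1 serving of edamame: uses 7 g fat, +12.0 g protein (running total 14.0 g).
Take 3 servings of milk: uses 21 g fat, +21.0 g protein (running total 35.0 g).
Take 1.769 servings of almonds: uses 23 g fat, +10.6 g protein (running total 45.6 g).
Filling greedily by protein-per-g fat is optimal for one linear limit, giving 45.6 g.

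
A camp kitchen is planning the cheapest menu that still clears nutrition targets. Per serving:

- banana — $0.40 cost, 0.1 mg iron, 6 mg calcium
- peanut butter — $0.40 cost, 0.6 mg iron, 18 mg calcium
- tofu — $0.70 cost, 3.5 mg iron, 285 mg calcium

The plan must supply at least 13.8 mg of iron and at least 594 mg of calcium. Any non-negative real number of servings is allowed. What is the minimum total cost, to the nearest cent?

At the optimum either one food covers both requirements or two foods hit both targets exactly; no other combination can be cheaper.
banana only: max(13.8/0.1, 594/6) = 138 servings → $55.20.
peanut butter only: max(13.8/0.6, 594/18) = 33 servings → $13.20.
tofu only: max(13.8/3.5, 594/285) = 3.943 servings → $2.76.
banana + peanut butter with both tight: 60 servings and 13 servings → $29.20.
banana + tofu: intersection lies outside the first quadrant.
peanut butter + tofu with both tight: 17.17 servings and 1 serving → $7.57.
So the least-cost plan costs $2.76.

$2.76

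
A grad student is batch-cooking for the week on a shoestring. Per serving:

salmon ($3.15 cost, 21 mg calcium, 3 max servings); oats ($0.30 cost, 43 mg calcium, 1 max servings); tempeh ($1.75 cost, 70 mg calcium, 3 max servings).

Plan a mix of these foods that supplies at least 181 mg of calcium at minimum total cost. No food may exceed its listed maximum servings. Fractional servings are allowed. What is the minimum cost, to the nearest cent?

$3.75

Cost per mg of calcium: oats $0.0070, tempeh $0.0250, salmon $0.1500.
Take 1 serving of oats: +43.0 mg calcium for $0.30 (total $0.30, still need 138.0 mg).
Take 1.971 servings of tempeh: +138.0 mg calcium for $3.45 (total $3.75, still need 0.0 mg).
Greedy by cheapest-per-mg is optimal for a single linear constraint, so the minimum cost is $3.75.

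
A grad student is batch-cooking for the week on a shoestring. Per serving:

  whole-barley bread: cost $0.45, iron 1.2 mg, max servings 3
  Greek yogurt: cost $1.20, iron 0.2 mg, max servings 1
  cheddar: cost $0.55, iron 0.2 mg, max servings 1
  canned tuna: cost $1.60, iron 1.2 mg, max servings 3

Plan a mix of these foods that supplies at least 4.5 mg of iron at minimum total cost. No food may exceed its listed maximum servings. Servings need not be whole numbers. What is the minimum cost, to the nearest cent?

$2.55

Cost per mg of iron: whole-barley bread $0.3750, canned tuna $1.3333, cheddar $2.7500, Greek yogurt $6.0000.
Take 3 servings of whole-barley bread: +3.6 mg iron for $1.35 (total $1.35, still need 0.9 mg).
Take 0.75 servings of canned tuna: +0.9 mg iron for $1.20 (total $2.55, still need 0.0 mg).
Filling from the cheapest source first is optimal under one linear minimum: $2.55.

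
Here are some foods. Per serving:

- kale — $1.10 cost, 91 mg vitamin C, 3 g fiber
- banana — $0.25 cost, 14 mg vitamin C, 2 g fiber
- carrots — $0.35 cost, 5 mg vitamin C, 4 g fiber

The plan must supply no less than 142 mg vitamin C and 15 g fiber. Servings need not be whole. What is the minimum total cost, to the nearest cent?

Two binding constraints pin down two serving amounts, so the optimal mix uses at most two foods. The candidates are each food alone (scaled to the tighter of vitamin C/fiber) and each pair with both constraints tight.
kale only: max(142/91, 15/3) = 5 servings → $5.50.
banana only: max(142/14, 15/2) = 10.14 servings → $2.54.
carrots only: max(142/5, 15/4) = 28.4 servings → $9.94.
kale + banana with both tight: 0.5286 servings and 6.707 servings → $2.26.
kale + carrots with both tight: 1.413 servings and 2.691 servings → $2.50.
banana + carrots: the both-tight solution has a negative serving — not a feasible corner.
So the least-cost plan costs $2.26.

$2.26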